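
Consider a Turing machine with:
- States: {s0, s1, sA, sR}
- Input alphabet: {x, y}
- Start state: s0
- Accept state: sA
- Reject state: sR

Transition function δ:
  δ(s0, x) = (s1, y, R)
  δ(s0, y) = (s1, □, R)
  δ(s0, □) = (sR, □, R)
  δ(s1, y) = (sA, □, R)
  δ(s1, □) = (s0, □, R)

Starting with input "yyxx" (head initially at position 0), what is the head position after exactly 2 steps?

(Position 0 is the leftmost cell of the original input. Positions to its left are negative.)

Execution trace (head position shown):
Step 0: [s0]yyxx  (head at position 0)
Step 1: move right → □[s1]yxx  (head at position 1)
Step 2: move right → □□[sA]xx  (head at position 2)

After 2 steps, the head is at position 2.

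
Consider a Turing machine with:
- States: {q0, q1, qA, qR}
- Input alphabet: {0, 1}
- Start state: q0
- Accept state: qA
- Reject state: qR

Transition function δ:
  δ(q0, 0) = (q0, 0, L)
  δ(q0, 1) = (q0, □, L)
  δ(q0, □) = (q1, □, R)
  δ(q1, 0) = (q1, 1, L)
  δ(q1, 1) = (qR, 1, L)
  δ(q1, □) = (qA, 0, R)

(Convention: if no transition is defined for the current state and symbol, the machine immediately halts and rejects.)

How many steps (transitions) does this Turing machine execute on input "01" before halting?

Execution trace:
Initial: [q0]01
Step 1: δ(q0, 0) = (q0, 0, L) → [q0]□01
Step 2: δ(q0, □) = (q1, □, R) → □[q1]01
Step 3: δ(q1, 0) = (q1, 1, L) → [q1]□11
Step 4: δ(q1, □) = (qA, 0, R) → 0[qA]11

The machine reaches the accept state qA and halts.

The machine executed 4 steps before halting.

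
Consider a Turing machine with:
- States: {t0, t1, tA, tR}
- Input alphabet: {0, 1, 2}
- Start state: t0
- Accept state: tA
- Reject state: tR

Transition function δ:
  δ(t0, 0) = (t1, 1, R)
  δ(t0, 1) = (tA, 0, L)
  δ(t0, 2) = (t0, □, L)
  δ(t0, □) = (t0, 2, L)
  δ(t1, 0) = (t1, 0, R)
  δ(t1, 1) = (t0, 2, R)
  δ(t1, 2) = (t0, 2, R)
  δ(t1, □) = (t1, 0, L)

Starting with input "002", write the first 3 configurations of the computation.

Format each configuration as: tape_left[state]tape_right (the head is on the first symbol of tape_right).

Transitions applied:
Step 1: δ(t0, 0) = (t1, 1, R)
Step 2: δ(t1, 0) = (t1, 0, R)

The first 3 configurations are:
[t0]002 ⊢ 1[t1]02 ⊢ 10[t1]2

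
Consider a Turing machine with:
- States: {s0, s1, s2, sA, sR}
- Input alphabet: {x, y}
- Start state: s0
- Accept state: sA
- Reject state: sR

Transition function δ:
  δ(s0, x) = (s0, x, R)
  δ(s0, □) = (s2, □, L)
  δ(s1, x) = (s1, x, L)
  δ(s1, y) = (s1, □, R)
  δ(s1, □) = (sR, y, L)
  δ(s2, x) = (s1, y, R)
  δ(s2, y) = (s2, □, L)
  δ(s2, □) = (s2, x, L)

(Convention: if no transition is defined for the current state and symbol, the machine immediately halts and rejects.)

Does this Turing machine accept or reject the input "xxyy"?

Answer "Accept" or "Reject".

Execution trace:
Initial: [s0]xxyy
Step 1: δ(s0, x) = (s0, x, R) → x[s0]xyy
Step 2: δ(s0, x) = (s0, x, R) → xx[s0]yy

No transition is defined for δ(s0, y). By convention the machine halts and rejects.

Answer: Reject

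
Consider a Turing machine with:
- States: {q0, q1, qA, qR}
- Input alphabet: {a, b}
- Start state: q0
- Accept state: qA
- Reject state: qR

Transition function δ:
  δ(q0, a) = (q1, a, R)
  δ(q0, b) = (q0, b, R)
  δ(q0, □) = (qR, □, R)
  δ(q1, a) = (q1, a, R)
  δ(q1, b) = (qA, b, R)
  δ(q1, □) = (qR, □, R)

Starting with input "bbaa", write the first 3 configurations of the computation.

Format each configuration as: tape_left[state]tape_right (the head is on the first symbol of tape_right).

Transitions applied:
Step 1: δ(q0, b) = (q0, b, R)
Step 2: δ(q0, b) = (q0, b, R)

The first 3 configurations are:
[q0]bbaa ⊢ b[q0]baa ⊢ bb[q0]aa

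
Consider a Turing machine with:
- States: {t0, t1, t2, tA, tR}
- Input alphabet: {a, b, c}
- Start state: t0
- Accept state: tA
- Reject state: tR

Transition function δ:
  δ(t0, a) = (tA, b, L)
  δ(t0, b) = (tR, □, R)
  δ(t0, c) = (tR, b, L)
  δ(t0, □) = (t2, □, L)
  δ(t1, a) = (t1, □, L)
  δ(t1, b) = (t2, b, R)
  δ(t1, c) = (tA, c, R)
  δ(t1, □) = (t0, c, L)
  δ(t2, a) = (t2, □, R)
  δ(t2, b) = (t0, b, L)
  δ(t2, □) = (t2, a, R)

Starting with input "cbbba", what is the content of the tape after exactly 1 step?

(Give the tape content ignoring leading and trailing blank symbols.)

Execution trace:
Initial: [t0]cbbba
Step 1: δ(t0, c) = (tR, b, L) → [tR]□bbbba

The machine reaches the reject state tR and halts.

After 1 step, the tape (ignoring leading/trailing blanks) is: bbbba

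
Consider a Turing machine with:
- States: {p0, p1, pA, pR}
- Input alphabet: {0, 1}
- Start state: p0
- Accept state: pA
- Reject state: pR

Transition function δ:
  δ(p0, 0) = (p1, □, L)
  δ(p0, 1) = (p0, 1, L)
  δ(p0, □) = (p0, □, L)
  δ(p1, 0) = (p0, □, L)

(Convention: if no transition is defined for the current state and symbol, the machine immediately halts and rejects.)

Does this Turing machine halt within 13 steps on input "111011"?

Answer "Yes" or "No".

Execution trace:
Initial: [p0]111011
Step 1: δ(p0, 1) = (p0, 1, L) → [p0]□111011
Step 2: δ(p0, □) = (p0, □, L) → [p0]□□111011
Step 3: δ(p0, □) = (p0, □, L) → [p0]□□□111011
Step 4: δ(p0, □) = (p0, □, L) → [p0]□□□□111011
Step 5: δ(p0, □) = (p0, □, L) → [p0]□□□□□111011
Step 6: δ(p0, □) = (p0, □, L) → [p0]□□□□□□111011
Step 7: δ(p0, □) = (p0, □, L) → [p0]□□□□□□□111011
Step 8: δ(p0, □) = (p0, □, L) → [p0]□□□□□□□□111011
Step 9: δ(p0, □) = (p0, □, L) → [p0]□□□□□□□□□111011
Step 10: δ(p0, □) = (p0, □, L) → [p0]□□□□□□□□□□111011
Step 11: δ(p0, □) = (p0, □, L) → [p0]□□□□□□□□□□□111011
Step 12: δ(p0, □) = (p0, □, L) → [p0]□□□□□□□□□□□□111011
Step 13: δ(p0, □) = (p0, □, L) → [p0]□□□□□□□□□□□□□111011

The machine has not reached a halting state after 13 steps.
The machine did not halt within the 13-step bound.

Answer: No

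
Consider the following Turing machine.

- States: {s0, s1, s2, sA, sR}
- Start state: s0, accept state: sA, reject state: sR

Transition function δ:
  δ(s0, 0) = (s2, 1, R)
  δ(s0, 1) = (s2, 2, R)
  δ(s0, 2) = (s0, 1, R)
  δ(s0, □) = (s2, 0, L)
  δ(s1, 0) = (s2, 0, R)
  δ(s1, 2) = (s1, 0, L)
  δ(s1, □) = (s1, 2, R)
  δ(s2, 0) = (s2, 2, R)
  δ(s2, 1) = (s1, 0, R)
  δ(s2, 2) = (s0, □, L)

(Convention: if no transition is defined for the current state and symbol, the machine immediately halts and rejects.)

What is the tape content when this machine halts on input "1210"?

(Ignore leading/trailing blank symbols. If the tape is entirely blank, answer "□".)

Execution trace:
Initial: [s0]1210
Step 1: δ(s0, 1) = (s2, 2, R) → 2[s2]210
Step 2: δ(s2, 2) = (s0, □, L) → [s0]2□10
Step 3: δ(s0, 2) = (s0, 1, R) → 1[s0]□10
Step 4: δ(s0, □) = (s2, 0, L) → [s2]1010
Step 5: δ(s2, 1) = (s1, 0, R) → 0[s1]010
Step 6: δ(s1, 0) = (s2, 0, R) → 00[s2]10
Step 7: δ(s2, 1) = (s1, 0, R) → 000[s1]0
Step 8: δ(s1, 0) = (s2, 0, R) → 0000[s2]□

No transition is defined for δ(s2, □). By convention the machine halts and rejects.

Final tape (ignoring leading/trailing blanks): 0000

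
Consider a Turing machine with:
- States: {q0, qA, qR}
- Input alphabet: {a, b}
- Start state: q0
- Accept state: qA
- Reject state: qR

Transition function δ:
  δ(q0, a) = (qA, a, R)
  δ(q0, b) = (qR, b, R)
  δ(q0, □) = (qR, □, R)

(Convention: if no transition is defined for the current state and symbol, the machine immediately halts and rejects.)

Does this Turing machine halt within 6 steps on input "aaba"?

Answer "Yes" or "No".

Execution trace:
Initial: [q0]aaba
Step 1: δ(q0, a) = (qA, a, R) → a[qA]aba

The machine reaches the accept state qA and halts.
The machine halted after 1 step (within the 6-step bound).

Answer: Yes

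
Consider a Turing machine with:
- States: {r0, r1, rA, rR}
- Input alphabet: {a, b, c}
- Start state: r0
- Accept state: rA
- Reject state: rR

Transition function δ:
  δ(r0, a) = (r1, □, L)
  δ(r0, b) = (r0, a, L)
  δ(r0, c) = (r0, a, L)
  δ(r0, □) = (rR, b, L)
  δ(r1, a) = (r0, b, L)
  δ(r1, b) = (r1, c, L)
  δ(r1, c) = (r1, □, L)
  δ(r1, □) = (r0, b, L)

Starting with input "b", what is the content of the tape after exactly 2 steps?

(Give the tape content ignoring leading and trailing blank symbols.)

Execution trace:
Initial: [r0]b
Step 1: δ(r0, b) = (r0, a, L) → [r0]□a
Step 2: δ(r0, □) = (rR, b, L) → [rR]□ba

The machine reaches the reject state rR and halts.

After 2 steps, the tape (ignoring leading/trailing blanks) is: ba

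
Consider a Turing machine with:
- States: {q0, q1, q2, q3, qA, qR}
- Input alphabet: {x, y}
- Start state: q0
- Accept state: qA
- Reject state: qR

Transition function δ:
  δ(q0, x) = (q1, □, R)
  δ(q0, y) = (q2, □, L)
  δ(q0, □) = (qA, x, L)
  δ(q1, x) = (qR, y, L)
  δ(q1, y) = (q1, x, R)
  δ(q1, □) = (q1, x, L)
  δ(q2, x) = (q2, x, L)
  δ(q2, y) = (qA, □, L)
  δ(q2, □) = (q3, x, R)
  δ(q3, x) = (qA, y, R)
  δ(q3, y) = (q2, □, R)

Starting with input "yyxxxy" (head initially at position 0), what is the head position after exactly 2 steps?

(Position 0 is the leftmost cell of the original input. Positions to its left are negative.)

Execution trace (head position shown):
Step 0: [q0]yyxxxy  (head at position 0)
Step 1: move left → [q2]□□yxxxy  (head at position -1)
Step 2: move right → x[q3]□yxxxy  (head at position 0)

After 2 steps, the head is at position 0.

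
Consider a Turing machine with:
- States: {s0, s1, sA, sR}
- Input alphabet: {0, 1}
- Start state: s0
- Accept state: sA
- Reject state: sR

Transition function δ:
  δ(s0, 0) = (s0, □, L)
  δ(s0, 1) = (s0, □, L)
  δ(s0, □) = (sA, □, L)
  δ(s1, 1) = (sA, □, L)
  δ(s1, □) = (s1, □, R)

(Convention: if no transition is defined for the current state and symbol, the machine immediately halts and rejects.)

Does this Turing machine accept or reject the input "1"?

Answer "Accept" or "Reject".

Execution trace:
Initial: [s0]1
Step 1: δ(s0, 1) = (s0, □, L) → [s0]□□
Step 2: δ(s0, □) = (sA, □, L) → [sA]□□□

The machine reaches the accept state sA and halts.

Answer: Accept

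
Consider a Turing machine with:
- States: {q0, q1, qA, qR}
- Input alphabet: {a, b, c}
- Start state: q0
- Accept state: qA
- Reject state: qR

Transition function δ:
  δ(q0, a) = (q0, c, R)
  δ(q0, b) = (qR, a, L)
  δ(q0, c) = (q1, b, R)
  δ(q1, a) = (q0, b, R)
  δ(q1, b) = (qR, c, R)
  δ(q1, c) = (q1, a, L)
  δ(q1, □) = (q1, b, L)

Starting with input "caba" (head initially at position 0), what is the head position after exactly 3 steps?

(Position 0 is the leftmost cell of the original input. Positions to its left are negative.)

Execution trace (head position shown):
Step 0: [q0]caba  (head at position 0)
Step 1: move right → b[q1]aba  (head at position 1)
Step 2: move right → bb[q0]ba  (head at position 2)
Step 3: move left → b[qR]baa  (head at position 1)

After 3 steps, the head is at position 1.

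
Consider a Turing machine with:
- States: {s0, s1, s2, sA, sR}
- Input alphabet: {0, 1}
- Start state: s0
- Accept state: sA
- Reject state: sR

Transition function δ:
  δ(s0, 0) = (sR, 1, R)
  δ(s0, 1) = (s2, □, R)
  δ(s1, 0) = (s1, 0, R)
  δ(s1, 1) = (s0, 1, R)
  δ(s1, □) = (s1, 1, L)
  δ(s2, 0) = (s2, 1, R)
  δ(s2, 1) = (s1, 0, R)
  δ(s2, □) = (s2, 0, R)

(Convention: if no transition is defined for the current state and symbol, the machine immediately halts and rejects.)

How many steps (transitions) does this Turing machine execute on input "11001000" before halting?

Execution trace:
Initial: [s0]11001000
Step 1: δ(s0, 1) = (s2, □, R) → □[s2]1001000
Step 2: δ(s2, 1) = (s1, 0, R) → □0[s1]001000
Step 3: δ(s1, 0) = (s1, 0, R) → □00[s1]01000
Step 4: δ(s1, 0) = (s1, 0, R) → □000[s1]1000
Step 5: δ(s1, 1) = (s0, 1, R) → □0001[s0]000
Step 6: δ(s0, 0) = (sR, 1, R) → □00011[sR]00

The machine reaches the reject state sR and halts.

The machine executed 6 steps before halting.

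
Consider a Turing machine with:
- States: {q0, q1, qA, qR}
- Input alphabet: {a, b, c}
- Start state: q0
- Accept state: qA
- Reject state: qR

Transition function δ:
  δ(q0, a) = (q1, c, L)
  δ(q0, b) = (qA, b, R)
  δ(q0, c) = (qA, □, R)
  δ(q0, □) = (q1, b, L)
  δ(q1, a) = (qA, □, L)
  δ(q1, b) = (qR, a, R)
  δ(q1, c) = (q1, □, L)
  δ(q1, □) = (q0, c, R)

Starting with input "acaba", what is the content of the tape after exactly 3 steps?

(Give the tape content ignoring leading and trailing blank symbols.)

Execution trace:
Initial: [q0]acaba
Step 1: δ(q0, a) = (q1, c, L) → [q1]□ccaba
Step 2: δ(q1, □) = (q0, c, R) → c[q0]ccaba
Step 3: δ(q0, c) = (qA, □, R) → c□[qA]caba

The machine reaches the accept state qA and halts.

After 3 steps, the tape (ignoring leading/trailing blanks) is: c□caba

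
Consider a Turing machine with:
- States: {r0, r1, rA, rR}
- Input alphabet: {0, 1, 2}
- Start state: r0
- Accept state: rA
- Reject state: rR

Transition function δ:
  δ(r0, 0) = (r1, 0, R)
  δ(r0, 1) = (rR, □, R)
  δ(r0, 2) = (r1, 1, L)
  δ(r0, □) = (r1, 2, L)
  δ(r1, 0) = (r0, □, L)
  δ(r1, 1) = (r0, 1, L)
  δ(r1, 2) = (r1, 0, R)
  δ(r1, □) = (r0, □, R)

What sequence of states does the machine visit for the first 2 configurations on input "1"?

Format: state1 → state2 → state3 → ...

Execution trace:
Initial: [r0]1
Step 1: δ(r0, 1) = (rR, □, R) → □[rR]□

The machine reaches the reject state rR and halts.

State sequence: r0 → rR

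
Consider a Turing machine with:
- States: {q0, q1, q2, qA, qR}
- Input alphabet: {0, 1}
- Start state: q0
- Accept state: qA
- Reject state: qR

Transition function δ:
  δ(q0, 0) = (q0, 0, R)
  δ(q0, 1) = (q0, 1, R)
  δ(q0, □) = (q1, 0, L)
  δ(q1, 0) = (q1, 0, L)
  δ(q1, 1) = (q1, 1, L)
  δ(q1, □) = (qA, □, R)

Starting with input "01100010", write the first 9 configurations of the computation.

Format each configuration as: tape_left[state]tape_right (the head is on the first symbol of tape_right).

Transitions applied:
Step 1: δ(q0, 0) = (q0, 0, R)
Step 2: δ(q0, 1) = (q0, 1, R)
Step 3: δ(q0, 1) = (q0, 1, R)
Step 4: δ(q0, 0) = (q0, 0, R)
Step 5: δ(q0, 0) = (q0, 0, R)
Step 6: δ(q0, 0) = (q0, 0, R)
Step 7: δ(q0, 1) = (q0, 1, R)
Step 8: δ(q0, 0) = (q0, 0, R)

The first 9 configurations are:
[q0]01100010 ⊢ 0[q0]1100010 ⊢ 01[q0]100010 ⊢ 011[q0]00010 ⊢ 0110[q0]0010 ⊢ 01100[q0]010 ⊢ 011000[q0]10 ⊢ 0110001[q0]0 ⊢ 01100010[q0]□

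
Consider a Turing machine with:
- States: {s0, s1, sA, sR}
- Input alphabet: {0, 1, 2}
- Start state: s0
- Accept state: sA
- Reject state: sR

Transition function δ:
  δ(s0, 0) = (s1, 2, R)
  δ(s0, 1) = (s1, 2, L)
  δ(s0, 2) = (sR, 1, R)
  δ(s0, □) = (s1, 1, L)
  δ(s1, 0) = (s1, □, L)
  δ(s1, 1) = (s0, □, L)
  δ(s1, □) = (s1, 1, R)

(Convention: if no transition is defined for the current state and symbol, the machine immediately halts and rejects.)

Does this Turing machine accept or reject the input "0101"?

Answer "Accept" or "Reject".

Execution trace:
Initial: [s0]0101
Step 1: δ(s0, 0) = (s1, 2, R) → 2[s1]101
Step 2: δ(s1, 1) = (s0, □, L) → [s0]2□01
Step 3: δ(s0, 2) = (sR, 1, R) → 1[sR]□01

The machine reaches the reject state sR and halts.

Answer: Reject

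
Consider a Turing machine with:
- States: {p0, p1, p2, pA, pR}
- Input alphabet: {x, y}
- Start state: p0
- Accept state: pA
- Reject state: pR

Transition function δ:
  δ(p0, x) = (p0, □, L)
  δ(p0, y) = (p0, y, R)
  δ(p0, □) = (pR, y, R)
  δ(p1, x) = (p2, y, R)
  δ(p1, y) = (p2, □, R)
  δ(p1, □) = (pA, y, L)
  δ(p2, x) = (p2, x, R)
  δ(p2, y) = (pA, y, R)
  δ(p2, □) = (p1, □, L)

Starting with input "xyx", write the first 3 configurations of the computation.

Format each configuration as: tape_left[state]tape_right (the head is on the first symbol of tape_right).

Transitions applied:
Step 1: δ(p0, x) = (p0, □, L)
Step 2: δ(p0, □) = (pR, y, R)

The first 3 configurations are:
[p0]xyx ⊢ [p0]□□yx ⊢ y[pR]□yx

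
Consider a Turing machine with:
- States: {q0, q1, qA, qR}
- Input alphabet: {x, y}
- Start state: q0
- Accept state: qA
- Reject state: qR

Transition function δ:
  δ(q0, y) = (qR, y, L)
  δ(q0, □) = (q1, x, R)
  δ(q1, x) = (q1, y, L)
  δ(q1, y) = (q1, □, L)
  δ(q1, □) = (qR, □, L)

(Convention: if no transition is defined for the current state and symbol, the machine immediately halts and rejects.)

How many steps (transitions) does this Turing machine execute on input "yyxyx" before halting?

Execution trace:
Initial: [q0]yyxyx
Step 1: δ(q0, y) = (qR, y, L) → [qR]□yyxyx

The machine reaches the reject state qR and halts.

The machine executed 1 step before halting.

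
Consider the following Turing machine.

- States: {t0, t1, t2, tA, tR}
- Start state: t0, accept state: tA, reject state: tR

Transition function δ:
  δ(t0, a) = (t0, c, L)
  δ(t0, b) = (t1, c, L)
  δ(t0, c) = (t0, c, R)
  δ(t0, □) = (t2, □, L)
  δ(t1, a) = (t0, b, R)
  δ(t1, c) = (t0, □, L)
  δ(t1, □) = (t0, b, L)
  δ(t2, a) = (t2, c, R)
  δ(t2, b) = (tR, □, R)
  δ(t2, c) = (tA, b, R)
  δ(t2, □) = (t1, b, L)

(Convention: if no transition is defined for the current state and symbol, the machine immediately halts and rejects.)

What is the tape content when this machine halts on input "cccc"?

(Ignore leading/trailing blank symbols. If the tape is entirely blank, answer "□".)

Execution trace:
Initial: [t0]cccc
Step 1: δ(t0, c) = (t0, c, R) → c[t0]ccc
Step 2: δ(t0, c) = (t0, c, R) → cc[t0]cc
Step 3: δ(t0, c) = (t0, c, R) → ccc[t0]c
Step 4: δ(t0, c) = (t0, c, R) → cccc[t0]□
Step 5: δ(t0, □) = (t2, □, L) → ccc[t2]c□
Step 6: δ(t2, c) = (tA, b, R) → cccb[tA]□

The machine reaches the accept state tA and halts.

Final tape (ignoring leading/trailing blanks): cccb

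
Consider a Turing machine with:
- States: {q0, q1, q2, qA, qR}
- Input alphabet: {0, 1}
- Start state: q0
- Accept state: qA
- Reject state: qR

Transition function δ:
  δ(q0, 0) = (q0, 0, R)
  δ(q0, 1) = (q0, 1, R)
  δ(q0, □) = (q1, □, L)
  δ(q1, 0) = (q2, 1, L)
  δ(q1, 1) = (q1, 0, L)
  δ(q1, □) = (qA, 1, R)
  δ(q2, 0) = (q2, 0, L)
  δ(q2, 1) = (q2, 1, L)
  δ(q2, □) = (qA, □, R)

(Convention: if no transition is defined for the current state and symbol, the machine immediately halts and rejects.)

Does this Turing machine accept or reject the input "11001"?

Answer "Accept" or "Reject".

Execution trace:
Initial: [q0]11001
Step 1: δ(q0, 1) = (q0, 1, R) → 1[q0]1001
Step 2: δ(q0, 1) = (q0, 1, R) → 11[q0]001
Step 3: δ(q0, 0) = (q0, 0, R) → 110[q0]01
Step 4: δ(q0, 0) = (q0, 0, R) → 1100[q0]1
Step 5: δ(q0, 1) = (q0, 1, R) → 11001[q0]□
Step 6: δ(q0, □) = (q1, □, L) → 1100[q1]1□
Step 7: δ(q1, 1) = (q1, 0, L) → 110[q1]00□
Step 8: δ(q1, 0) = (q2, 1, L) → 11[q2]010□
Step 9: δ(q2, 0) = (q2, 0, L) → 1[q2]1010□
Step 10: δ(q2, 1) = (q2, 1, L) → [q2]11010□
Step 11: δ(q2, 1) = (q2, 1, L) → [q2]□11010□
Step 12: δ(q2, □) = (qA, □, R) → □[qA]11010□

The machine reaches the accept state qA and halts.

Answer: Accept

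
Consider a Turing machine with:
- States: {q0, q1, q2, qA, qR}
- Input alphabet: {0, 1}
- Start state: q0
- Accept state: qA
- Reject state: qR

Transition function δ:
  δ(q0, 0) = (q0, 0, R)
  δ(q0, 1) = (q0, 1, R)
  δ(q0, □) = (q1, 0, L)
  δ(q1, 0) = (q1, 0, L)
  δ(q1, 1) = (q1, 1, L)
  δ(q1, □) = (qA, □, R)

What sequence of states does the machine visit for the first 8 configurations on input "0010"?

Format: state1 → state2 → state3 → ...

Execution trace:
Initial: [q0]0010
Step 1: δ(q0, 0) = (q0, 0, R) → 0[q0]010
Step 2: δ(q0, 0) = (q0, 0, R) → 00[q0]10
Step 3: δ(q0, 1) = (q0, 1, R) → 001[q0]0
Step 4: δ(q0, 0) = (q0, 0, R) → 0010[q0]□
Step 5: δ(q0, □) = (q1, 0, L) → 001[q1]00
Step 6: δ(q1, 0) = (q1, 0, L) → 00[q1]100
Step 7: δ(q1, 1) = (q1, 1, L) → 0[q1]0100

State sequence: q0 → q0 → q0 → q0 → q0 → q1 → q1 → q1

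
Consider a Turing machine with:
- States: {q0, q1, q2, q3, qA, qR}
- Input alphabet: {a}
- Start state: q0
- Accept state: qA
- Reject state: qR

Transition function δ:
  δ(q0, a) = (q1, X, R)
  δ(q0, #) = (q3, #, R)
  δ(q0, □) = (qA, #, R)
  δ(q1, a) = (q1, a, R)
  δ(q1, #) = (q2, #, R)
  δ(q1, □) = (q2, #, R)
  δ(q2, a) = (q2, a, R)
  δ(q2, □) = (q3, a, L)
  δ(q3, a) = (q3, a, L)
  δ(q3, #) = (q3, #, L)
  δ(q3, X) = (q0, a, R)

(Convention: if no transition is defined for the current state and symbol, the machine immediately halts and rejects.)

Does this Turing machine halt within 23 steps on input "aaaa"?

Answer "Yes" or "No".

Execution trace:
Initial: [q0]aaaa
Step 1: δ(q0, a) = (q1, X, R) → X[q1]aaa
Step 2: δ(q1, a) = (q1, a, R) → Xa[q1]aa
Step 3: δ(q1, a) = (q1, a, R) → Xaa[q1]a
Step 4: δ(q1, a) = (q1, a, R) → Xaaa[q1]□
Step 5: δ(q1, □) = (q2, #, R) → Xaaa#[q2]□
Step 6: δ(q2, □) = (q3, a, L) → Xaaa[q3]#a
Step 7: δ(q3, #) = (q3, #, L) → Xaa[q3]a#a
Step 8: δ(q3, a) = (q3, a, L) → Xa[q3]aa#a
Step 9: δ(q3, a) = (q3, a, L) → X[q3]aaa#a
Step 10: δ(q3, a) = (q3, a, L) → [q3]Xaaa#a
Step 11: δ(q3, X) = (q0, a, R) → a[q0]aaa#a
Step 12: δ(q0, a) = (q1, X, R) → aX[q1]aa#a
Step 13: δ(q1, a) = (q1, a, R) → aXa[q1]a#a
Step 14: δ(q1, a) = (q1, a, R) → aXaa[q1]#a
Step 15: δ(q1, #) = (q2, #, R) → aXaa#[q2]a
Step 16: δ(q2, a) = (q2, a, R) → aXaa#a[q2]□
Step 17: δ(q2, □) = (q3, a, L) → aXaa#[q3]aa
Step 18: δ(q3, a) = (q3, a, L) → aXaa[q3]#aa
Step 19: δ(q3, #) = (q3, #, L) → aXa[q3]a#aa
Step 20: δ(q3, a) = (q3, a, L) → aX[q3]aa#aa
Step 21: δ(q3, a) = (q3, a, L) → a[q3]Xaa#aa
Step 22: δ(q3, X) = (q0, a, R) → aa[q0]aa#aa
Step 23: δ(q0, a) = (q1, X, R) → aaX[q1]a#aa

The machine has not reached a halting state after 23 steps.
The machine did not halt within the 23-step bound.

Answer: No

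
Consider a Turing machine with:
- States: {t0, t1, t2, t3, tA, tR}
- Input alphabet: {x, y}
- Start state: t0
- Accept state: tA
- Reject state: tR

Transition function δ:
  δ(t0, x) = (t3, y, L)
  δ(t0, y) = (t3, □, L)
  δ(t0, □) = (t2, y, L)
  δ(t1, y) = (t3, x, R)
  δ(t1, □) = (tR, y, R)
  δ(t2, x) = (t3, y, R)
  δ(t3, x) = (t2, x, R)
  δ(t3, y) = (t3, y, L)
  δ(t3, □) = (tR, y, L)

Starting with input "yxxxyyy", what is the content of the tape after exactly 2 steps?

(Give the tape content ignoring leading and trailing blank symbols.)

Execution trace:
Initial: [t0]yxxxyyy
Step 1: δ(t0, y) = (t3, □, L) → [t3]□□xxxyyy
Step 2: δ(t3, □) = (tR, y, L) → [tR]□y□xxxyyy

The machine reaches the reject state tR and halts.

After 2 steps, the tape (ignoring leading/trailing blanks) is: y□xxxyyy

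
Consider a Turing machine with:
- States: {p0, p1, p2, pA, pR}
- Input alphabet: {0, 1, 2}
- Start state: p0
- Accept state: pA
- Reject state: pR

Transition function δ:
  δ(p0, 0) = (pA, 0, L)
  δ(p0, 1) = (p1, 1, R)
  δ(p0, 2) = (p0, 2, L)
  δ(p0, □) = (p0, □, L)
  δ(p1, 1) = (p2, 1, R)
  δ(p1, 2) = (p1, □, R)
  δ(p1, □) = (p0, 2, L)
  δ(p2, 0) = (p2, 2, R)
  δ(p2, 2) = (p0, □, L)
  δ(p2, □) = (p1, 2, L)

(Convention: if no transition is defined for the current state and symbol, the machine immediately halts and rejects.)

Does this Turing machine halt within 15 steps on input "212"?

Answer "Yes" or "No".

Execution trace:
Initial: [p0]212
Step 1: δ(p0, 2) = (p0, 2, L) → [p0]□212
Step 2: δ(p0, □) = (p0, □, L) → [p0]□□212
Step 3: δ(p0, □) = (p0, □, L) → [p0]□□□212
Step 4: δ(p0, □) = (p0, □, L) → [p0]□□□□212
Step 5: δ(p0, □) = (p0, □, L) → [p0]□□□□□212
Step 6: δ(p0, □) = (p0, □, L) → [p0]□□□□□□212
Step 7: δ(p0, □) = (p0, □, L) → [p0]□□□□□□□212
Step 8: δ(p0, □) = (p0, □, L) → [p0]□□□□□□□□212
Step 9: δ(p0, □) = (p0, □, L) → [p0]□□□□□□□□□212
Step 10: δ(p0, □) = (p0, □, L) → [p0]□□□□□□□□□□212
Step 11: δ(p0, □) = (p0, □, L) → [p0]□□□□□□□□□□□212
Step 12: δ(p0, □) = (p0, □, L) → [p0]□□□□□□□□□□□□212
Step 13: δ(p0, □) = (p0, □, L) → [p0]□□□□□□□□□□□□□212
Step 14: δ(p0, □) = (p0, □, L) → [p0]□□□□□□□□□□□□□□212
Step 15: δ(p0, □) = (p0, □, L) → [p0]□□□□□□□□□□□□□□□212

The machine has not reached a halting state after 15 steps.
The machine did not halt within the 15-step bound.

Answer: No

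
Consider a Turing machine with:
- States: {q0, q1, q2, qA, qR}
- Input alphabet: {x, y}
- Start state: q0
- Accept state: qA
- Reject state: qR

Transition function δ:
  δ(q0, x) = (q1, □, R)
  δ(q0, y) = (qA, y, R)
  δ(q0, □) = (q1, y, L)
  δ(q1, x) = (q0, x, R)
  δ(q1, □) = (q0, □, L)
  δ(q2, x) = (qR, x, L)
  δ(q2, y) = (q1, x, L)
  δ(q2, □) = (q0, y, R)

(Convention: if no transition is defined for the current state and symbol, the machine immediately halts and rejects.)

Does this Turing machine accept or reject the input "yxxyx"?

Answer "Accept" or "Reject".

Execution trace:
Initial: [q0]yxxyx
Step 1: δ(q0, y) = (qA, y, R) → y[qA]xxyx

The machine reaches the accept state qA and halts.

Answer: Accept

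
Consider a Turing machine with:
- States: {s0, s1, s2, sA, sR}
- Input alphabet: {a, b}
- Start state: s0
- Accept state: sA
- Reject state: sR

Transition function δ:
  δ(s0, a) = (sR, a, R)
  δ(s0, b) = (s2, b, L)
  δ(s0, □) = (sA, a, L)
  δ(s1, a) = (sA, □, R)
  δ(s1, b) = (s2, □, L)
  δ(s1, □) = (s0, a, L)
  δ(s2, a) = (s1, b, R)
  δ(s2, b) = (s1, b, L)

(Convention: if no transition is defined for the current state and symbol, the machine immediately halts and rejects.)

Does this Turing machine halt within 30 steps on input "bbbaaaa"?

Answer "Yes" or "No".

Execution trace:
Initial: [s0]bbbaaaa
Step 1: δ(s0, b) = (s2, b, L) → [s2]□bbbaaaa

No transition is defined for δ(s2, □). By convention the machine halts and rejects.
The machine halted after 1 step (within the 30-step bound).

Answer: Yes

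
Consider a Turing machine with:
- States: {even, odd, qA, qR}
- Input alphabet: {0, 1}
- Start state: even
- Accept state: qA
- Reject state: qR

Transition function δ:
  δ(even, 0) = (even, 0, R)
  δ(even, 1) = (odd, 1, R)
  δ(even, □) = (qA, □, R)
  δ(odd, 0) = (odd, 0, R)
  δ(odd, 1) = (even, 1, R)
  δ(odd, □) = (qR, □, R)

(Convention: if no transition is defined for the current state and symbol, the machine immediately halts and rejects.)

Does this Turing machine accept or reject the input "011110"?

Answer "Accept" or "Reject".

Execution trace:
Initial: [even]011110
Step 1: δ(even, 0) = (even, 0, R) → 0[even]11110
Step 2: δ(even, 1) = (odd, 1, R) → 01[odd]1110
Step 3: δ(odd, 1) = (even, 1, R) → 011[even]110
Step 4: δ(even, 1) = (odd, 1, R) → 0111[odd]10
Step 5: δ(odd, 1) = (even, 1, R) → 01111[even]0
Step 6: δ(even, 0) = (even, 0, R) → 011110[even]□
Step 7: δ(even, □) = (qA, □, R) → 011110□[qA]□

The machine reaches the accept state qA and halts.

Answer: Accept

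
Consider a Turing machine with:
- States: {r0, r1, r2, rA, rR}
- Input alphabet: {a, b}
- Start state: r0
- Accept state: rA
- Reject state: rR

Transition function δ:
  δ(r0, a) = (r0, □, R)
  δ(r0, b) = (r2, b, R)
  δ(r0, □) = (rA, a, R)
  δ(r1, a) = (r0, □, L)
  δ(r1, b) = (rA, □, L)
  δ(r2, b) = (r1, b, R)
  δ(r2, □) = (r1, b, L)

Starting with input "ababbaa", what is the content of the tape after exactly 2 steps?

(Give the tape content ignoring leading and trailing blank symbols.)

Execution trace:
Initial: [r0]ababbaa
Step 1: δ(r0, a) = (r0, □, R) → □[r0]babbaa
Step 2: δ(r0, b) = (r2, b, R) → □b[r2]abbaa

No transition is defined for δ(r2, a). By convention the machine halts and rejects.

After 2 steps, the tape (ignoring leading/trailing blanks) is: babbaa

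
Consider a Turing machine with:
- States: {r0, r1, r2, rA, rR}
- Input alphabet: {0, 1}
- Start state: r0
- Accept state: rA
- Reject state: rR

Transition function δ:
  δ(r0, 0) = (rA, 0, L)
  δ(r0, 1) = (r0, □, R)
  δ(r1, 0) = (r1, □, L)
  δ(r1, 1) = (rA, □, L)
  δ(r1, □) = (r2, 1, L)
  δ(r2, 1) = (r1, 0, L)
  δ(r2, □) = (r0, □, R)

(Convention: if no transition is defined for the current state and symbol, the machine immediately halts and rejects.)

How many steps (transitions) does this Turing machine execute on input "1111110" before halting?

Execution trace:
Initial: [r0]1111110
Step 1: δ(r0, 1) = (r0, □, R) → □[r0]111110
Step 2: δ(r0, 1) = (r0, □, R) → □□[r0]11110
Step 3: δ(r0, 1) = (r0, □, R) → □□□[r0]1110
Step 4: δ(r0, 1) = (r0, □, R) → □□□□[r0]110
Step 5: δ(r0, 1) = (r0, □, R) → □□□□□[r0]10
Step 6: δ(r0, 1) = (r0, □, R) → □□□□□□[r0]0
Step 7: δ(r0, 0) = (rA, 0, L) → □□□□□[rA]□0

The machine reaches the accept state rA and halts.

The machine executed 7 steps before halting.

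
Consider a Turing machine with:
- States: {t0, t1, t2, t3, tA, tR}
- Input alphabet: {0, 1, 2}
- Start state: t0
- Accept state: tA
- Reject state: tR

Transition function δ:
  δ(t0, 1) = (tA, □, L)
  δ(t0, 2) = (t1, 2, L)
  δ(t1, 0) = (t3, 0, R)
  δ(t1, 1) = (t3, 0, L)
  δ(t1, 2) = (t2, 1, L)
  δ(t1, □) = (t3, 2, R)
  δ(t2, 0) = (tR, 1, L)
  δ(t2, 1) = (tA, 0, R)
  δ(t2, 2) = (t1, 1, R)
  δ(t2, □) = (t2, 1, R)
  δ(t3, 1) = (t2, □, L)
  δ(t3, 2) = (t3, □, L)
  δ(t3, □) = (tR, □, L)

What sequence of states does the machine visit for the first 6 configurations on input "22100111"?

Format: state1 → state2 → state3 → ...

Execution trace:
Initial: [t0]22100111
Step 1: δ(t0, 2) = (t1, 2, L) → [t1]□22100111
Step 2: δ(t1, □) = (t3, 2, R) → 2[t3]22100111
Step 3: δ(t3, 2) = (t3, □, L) → [t3]2□2100111
Step 4: δ(t3, 2) = (t3, □, L) → [t3]□□□2100111
Step 5: δ(t3, □) = (tR, □, L) → [tR]□□□□2100111

The machine reaches the reject state tR and halts.

State sequence: t0 → t1 → t3 → t3 → t3 → tR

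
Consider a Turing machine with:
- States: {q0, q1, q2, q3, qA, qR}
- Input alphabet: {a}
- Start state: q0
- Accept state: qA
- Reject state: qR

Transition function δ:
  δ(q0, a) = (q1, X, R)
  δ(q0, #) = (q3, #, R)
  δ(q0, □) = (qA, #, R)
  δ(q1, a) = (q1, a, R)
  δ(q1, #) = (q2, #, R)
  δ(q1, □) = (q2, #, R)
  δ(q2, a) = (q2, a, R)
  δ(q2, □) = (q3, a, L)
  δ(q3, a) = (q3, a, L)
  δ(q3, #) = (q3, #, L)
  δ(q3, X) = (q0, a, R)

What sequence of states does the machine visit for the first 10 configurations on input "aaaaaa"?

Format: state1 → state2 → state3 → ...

Execution trace:
Initial: [q0]aaaaaa
Step 1: δ(q0, a) = (q1, X, R) → X[q1]aaaaa
Step 2: δ(q1, a) = (q1, a, R) → Xa[q1]aaaa
Step 3: δ(q1, a) = (q1, a, R) → Xaa[q1]aaa
Step 4: δ(q1, a) = (q1, a, R) → Xaaa[q1]aa
Step 5: δ(q1, a) = (q1, a, R) → Xaaaa[q1]a
Step 6: δ(q1, a) = (q1, a, R) → Xaaaaa[q1]□
Step 7: δ(q1, □) = (q2, #, R) → Xaaaaa#[q2]□
Step 8: δ(q2, □) = (q3, a, L) → Xaaaaa[q3]#a
Step 9: δ(q3, #) = (q3, #, L) → Xaaaa[q3]a#a

State sequence: q0 → q1 → q1 → q1 → q1 → q1 → q1 → q2 → q3 → q3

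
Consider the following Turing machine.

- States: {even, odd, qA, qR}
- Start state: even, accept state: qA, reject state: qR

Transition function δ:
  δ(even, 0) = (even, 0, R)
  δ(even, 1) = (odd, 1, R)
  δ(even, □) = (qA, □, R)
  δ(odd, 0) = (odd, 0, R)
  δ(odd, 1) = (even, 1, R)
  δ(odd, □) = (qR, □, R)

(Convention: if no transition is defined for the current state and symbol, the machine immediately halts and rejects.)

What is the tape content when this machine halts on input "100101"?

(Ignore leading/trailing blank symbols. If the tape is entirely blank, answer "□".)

Execution trace:
Initial: [even]100101
Step 1: δ(even, 1) = (odd, 1, R) → 1[odd]00101
Step 2: δ(odd, 0) = (odd, 0, R) → 10[odd]0101
Step 3: δ(odd, 0) = (odd, 0, R) → 100[odd]101
Step 4: δ(odd, 1) = (even, 1, R) → 1001[even]01
Step 5: δ(even, 0) = (even, 0, R) → 10010[even]1
Step 6: δ(even, 1) = (odd, 1, R) → 100101[odd]□
Step 7: δ(odd, □) = (qR, □, R) → 100101□[qR]□

The machine reaches the reject state qR and halts.

Final tape (ignoring leading/trailing blanks): 100101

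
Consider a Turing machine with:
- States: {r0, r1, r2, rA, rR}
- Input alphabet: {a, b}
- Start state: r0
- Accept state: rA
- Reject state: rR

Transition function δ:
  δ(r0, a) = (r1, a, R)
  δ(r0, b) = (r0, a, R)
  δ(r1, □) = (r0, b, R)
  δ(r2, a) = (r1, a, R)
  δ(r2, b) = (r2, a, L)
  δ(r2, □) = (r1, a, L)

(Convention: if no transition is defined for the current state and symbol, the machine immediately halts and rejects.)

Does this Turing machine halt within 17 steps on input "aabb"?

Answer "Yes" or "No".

Execution trace:
Initial: [r0]aabb
Step 1: δ(r0, a) = (r1, a, R) → a[r1]abb

No transition is defined for δ(r1, a). By convention the machine halts and rejects.
The machine halted after 1 step (within the 17-step bound).

Answer: Yes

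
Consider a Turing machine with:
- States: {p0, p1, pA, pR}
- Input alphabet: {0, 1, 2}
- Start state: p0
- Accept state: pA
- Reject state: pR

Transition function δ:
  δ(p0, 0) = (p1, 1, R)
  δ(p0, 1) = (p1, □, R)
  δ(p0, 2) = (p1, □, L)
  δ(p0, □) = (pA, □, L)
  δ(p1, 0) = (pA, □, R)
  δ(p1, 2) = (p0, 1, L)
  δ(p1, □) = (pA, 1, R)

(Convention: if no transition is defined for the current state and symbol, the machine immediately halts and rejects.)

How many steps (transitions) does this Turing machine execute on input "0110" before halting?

Execution trace:
Initial: [p0]0110
Step 1: δ(p0, 0) = (p1, 1, R) → 1[p1]110

No transition is defined for δ(p1, 1). By convention the machine halts and rejects.

The machine executed 1 step before halting.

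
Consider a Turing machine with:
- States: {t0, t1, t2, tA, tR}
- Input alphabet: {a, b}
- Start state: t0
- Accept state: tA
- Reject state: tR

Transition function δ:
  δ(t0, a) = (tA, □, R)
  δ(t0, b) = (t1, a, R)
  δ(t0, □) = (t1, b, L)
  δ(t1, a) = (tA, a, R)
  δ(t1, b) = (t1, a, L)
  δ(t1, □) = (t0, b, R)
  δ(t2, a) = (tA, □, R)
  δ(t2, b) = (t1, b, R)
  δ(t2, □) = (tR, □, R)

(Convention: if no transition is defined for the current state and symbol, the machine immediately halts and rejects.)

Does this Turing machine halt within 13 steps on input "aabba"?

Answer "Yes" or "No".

Execution trace:
Initial: [t0]aabba
Step 1: δ(t0, a) = (tA, □, R) → □[tA]abba

The machine reaches the accept state tA and halts.
The machine halted after 1 step (within the 13-step bound).

Answer: Yes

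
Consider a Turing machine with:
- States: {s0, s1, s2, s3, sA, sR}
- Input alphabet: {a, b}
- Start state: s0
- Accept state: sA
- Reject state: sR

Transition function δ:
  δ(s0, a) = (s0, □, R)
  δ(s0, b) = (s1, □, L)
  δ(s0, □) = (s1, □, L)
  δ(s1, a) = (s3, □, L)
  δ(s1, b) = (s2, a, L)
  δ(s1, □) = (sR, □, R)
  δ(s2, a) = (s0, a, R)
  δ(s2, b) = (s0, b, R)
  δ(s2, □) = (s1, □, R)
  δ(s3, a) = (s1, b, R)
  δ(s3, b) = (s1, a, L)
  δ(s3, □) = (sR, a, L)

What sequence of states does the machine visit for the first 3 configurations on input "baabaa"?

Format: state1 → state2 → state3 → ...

Execution trace:
Initial: [s0]baabaa
Step 1: δ(s0, b) = (s1, □, L) → [s1]□□aabaa
Step 2: δ(s1, □) = (sR, □, R) → □[sR]□aabaa

The machine reaches the reject state sR and halts.

State sequence: s0 → s1 → sR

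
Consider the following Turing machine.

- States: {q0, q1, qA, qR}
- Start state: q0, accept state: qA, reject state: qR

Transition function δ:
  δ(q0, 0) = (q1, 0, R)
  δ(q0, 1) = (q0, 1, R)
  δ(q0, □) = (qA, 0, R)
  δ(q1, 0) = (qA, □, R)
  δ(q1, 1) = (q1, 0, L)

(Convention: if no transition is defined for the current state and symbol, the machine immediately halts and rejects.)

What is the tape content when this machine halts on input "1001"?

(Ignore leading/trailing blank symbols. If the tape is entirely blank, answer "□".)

Execution trace:
Initial: [q0]1001
Step 1: δ(q0, 1) = (q0, 1, R) → 1[q0]001
Step 2: δ(q0, 0) = (q1, 0, R) → 10[q1]01
Step 3: δ(q1, 0) = (qA, □, R) → 10□[qA]1

The machine reaches the accept state qA and halts.

Final tape (ignoring leading/trailing blanks): 10□1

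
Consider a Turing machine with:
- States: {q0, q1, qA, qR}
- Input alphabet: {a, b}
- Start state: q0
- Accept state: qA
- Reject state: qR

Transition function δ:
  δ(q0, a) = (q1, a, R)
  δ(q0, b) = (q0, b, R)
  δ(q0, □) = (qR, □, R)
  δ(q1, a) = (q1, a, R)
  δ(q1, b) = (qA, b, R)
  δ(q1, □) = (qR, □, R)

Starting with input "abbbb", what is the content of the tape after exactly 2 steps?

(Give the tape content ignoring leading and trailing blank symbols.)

Execution trace:
Initial: [q0]abbbb
Step 1: δ(q0, a) = (q1, a, R) → a[q1]bbbb
Step 2: δ(q1, b) = (qA, b, R) → ab[qA]bbb

The machine reaches the accept state qA and halts.

After 2 steps, the tape (ignoring leading/trailing blanks) is: abbbb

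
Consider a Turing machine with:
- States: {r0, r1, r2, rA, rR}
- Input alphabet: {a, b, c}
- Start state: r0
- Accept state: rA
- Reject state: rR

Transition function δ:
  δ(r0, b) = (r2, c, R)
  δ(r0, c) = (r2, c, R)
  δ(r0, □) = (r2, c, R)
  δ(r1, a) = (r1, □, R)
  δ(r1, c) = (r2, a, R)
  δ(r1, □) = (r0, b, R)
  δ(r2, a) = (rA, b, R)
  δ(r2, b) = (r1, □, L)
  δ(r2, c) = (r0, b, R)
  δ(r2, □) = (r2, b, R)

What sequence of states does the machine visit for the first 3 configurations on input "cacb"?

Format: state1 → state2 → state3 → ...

Execution trace:
Initial: [r0]cacb
Step 1: δ(r0, c) = (r2, c, R) → c[r2]acb
Step 2: δ(r2, a) = (rA, b, R) → cb[rA]cb

The machine reaches the accept state rA and halts.

State sequence: r0 → r2 → rA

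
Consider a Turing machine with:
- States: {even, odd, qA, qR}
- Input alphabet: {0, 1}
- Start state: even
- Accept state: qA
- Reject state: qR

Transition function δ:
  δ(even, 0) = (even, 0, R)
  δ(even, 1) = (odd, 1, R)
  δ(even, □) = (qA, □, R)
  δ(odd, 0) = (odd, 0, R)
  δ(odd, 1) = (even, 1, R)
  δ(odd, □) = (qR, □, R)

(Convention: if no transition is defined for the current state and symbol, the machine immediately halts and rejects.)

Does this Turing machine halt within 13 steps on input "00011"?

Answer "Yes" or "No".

Execution trace:
Initial: [even]00011
Step 1: δ(even, 0) = (even, 0, R) → 0[even]0011
Step 2: δ(even, 0) = (even, 0, R) → 00[even]011
Step 3: δ(even, 0) = (even, 0, R) → 000[even]11
Step 4: δ(even, 1) = (odd, 1, R) → 0001[odd]1
Step 5: δ(odd, 1) = (even, 1, R) → 00011[even]□
Step 6: δ(even, □) = (qA, □, R) → 00011□[qA]□

The machine reaches the accept state qA and halts.
The machine halted after 6 steps (within the 13-step bound).

Answer: Yes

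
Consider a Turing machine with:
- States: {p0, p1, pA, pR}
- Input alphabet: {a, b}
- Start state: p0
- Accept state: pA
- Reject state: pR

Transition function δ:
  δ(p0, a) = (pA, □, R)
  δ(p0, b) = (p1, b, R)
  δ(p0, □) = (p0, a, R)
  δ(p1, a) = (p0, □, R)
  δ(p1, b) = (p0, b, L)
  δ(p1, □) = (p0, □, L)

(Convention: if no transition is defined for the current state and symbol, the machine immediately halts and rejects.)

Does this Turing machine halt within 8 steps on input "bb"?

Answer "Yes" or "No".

Execution trace:
Initial: [p0]bb
Step 1: δ(p0, b) = (p1, b, R) → b[p1]b
Step 2: δ(p1, b) = (p0, b, L) → [p0]bb
Step 3: δ(p0, b) = (p1, b, R) → b[p1]b
Step 4: δ(p1, b) = (p0, b, L) → [p0]bb
Step 5: δ(p0, b) = (p1, b, R) → b[p1]b
Step 6: δ(p1, b) = (p0, b, L) → [p0]bb
Step 7: δ(p0, b) = (p1, b, R) → b[p1]b
Step 8: δ(p1, b) = (p0, b, L) → [p0]bb

The machine has not reached a halting state after 8 steps.
The machine did not halt within the 8-step bound.

Answer: No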